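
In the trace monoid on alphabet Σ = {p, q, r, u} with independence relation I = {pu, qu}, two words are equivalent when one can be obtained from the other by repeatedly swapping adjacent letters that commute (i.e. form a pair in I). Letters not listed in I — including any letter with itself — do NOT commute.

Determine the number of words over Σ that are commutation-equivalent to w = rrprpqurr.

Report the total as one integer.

0(r) covers ∅
1(r) covers 0:r
2(p) covers 1:r
3(r) covers 2:p
4(p) covers 3:r
5(q) covers 4:p
6(u) covers 3:r
7(r) covers 5:q, 6:u
8(r) covers 7:r
floor of heap: 0:r
completions by unplaced set U, small U first (add the entries for U minus each lowest piece of U):
  |U|=1: {8}:1
  |U|=2: {7,8}:1
  |U|=3: {5,7,8}:1  {6,7,8}:1
  |U|=4: {4,5,7,8}:1  {5,6,7,8}:2
  |U|=5: {4,5,6,7,8}:3
  |U|=6: {3,4,5,6,7,8}:3
  |U|=7: {2,3,4,5,6,7,8}:3
  start at 0(r): 3

3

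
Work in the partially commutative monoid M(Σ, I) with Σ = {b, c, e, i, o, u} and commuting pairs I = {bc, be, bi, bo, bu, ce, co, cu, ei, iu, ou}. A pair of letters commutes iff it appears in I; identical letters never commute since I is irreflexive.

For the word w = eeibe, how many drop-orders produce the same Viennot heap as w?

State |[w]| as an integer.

piece 0:e — minimal
piece 1:e rests on {0:e}
piece 2:i — minimal
piece 3:b — minimal
piece 4:e rests on {1:e}
minimal pieces: {0:e, 2:i, 3:b}
ways to finish when only these pieces remain (= sum over removing one remaining piece with nothing left below it):
  1 left: {2}→1  {3}→1  {4}→1
  2 left: {1,4}→1  {2,3}→2  {2,4}→2  {3,4}→2
  3 left: {0,1,4}→1  {1,2,4}→3  {1,3,4}→3  {2,3,4}→6
  placing 0:e first → 12 extensions
  placing 2:i first → 4 extensions
  placing 3:b first → 4 extensions
total linear extensions = 20

20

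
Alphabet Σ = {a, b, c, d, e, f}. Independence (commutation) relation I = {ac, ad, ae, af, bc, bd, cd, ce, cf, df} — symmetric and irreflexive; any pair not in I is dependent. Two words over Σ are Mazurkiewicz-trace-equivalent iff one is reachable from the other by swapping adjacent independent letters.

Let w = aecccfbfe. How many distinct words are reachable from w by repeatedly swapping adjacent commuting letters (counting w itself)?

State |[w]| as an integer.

#0=a has no predecessor
#1=e has no predecessor
#2=c has no predecessor
#3=c depends on [2:c]
#4=c depends on [3:c]
#5=f depends on [1:e]
#6=b depends on [0:a, 5:f]
#7=f depends on [6:b]
#8=e depends on [7:f]
sources: [0:a, 1:e, 2:c]
N(rest) = Σ N(rest − s) over sources s of rest; N(one piece) = 1:
  size 1 → [4]=1  [8]=1
  size 2 → [3,4]=1  [4,8]=2  [7,8]=1
  size 3 → [2,3,4]=1  [3,4,8]=3  [4,7,8]=3  [6,7,8]=1
  size 4 → [0,6,7,8]=1  [2,3,4,8]=4  [3,4,7,8]=6  [4,6,7,8]=4  [5,6,7,8]=1
  size 5 → [0,4,6,7,8]=5  [0,5,6,7,8]=2  [1,5,6,7,8]=1  [2,3,4,7,8]=10  [3,4,6,7,8]=10  [4,5,6,7,8]=5
  size 6 → [0,1,5,6,7,8]=3  [0,3,4,6,7,8]=15  [0,4,5,6,7,8]=12  [1,4,5,6,7,8]=6  [2,3,4,6,7,8]=20  [3,4,5,6,7,8]=15
  size 7 → [0,1,4,5,6,7,8]=21  [0,2,3,4,6,7,8]=35  [0,3,4,5,6,7,8]=42  [1,3,4,5,6,7,8]=21  [2,3,4,5,6,7,8]=35
  first=0(a) contributes 56
  first=1(e) contributes 112
  first=2(c) contributes 84
|[w]| = 252

252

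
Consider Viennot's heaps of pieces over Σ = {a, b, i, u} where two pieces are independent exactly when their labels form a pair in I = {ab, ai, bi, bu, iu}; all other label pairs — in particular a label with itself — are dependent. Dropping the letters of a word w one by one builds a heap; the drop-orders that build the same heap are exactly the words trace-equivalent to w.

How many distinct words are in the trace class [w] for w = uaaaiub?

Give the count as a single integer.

#0=u has no predecessor
#1=a depends on [0:u]
#2=a depends on [1:a]
#3=a depends on [2:a]
#4=i has no predecessor
#5=u depends on [3:a]
#6=b has no predecessor
sources: [0:u, 4:i, 6:b]
N(rest) = Σ N(rest − s) over sources s of rest; N(one piece) = 1:
  size 1 → [4]=1  [5]=1  [6]=1
  size 2 → [3,5]=1  [4,5]=2  [4,6]=2  [5,6]=2
  size 3 → [2,3,5]=1  [3,4,5]=3  [3,5,6]=3  [4,5,6]=6
  size 4 → [1,2,3,5]=1  [2,3,4,5]=4  [2,3,5,6]=4  [3,4,5,6]=12
  size 5 → [0,1,2,3,5]=1  [1,2,3,4,5]=5  [1,2,3,5,6]=5  [2,3,4,5,6]=20
  first=0(u) contributes 30
  first=4(i) contributes 6
  first=6(b) contributes 6
|[w]| = 42

42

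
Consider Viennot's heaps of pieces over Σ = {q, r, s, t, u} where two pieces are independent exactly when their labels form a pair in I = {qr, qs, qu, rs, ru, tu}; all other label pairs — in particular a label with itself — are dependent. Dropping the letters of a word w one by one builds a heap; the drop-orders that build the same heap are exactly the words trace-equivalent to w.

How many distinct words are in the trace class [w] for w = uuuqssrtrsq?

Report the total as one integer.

252

0(u) covers ∅
1(u) covers 0:u
2(u) covers 1:u
3(q) covers ∅
4(s) covers 2:u
5(s) covers 4:s
6(r) covers ∅
7(t) covers 3:q, 5:s, 6:r
8(r) covers 7:t
9(s) covers 7:t
10(q) covers 7:t
floor of heap: 0:u, 3:q, 6:r
completions by unplaced set U, small U first (add the entries for U minus each lowest piece of U):
  |U|=1: {8}:1  {9}:1  {10}:1
  |U|=2: {8,9}:2  {8,10}:2  {9,10}:2
  |U|=3: {8,9,10}:6
  |U|=4: {7,8,9,10}:6
  |U|=5: {3,7,8,9,10}:6  {5,7,8,9,10}:6  {6,7,8,9,10}:6
  |U|=6: {3,5,7,8,9,10}:12  {3,6,7,8,9,10}:12  {4,5,7,8,9,10}:6  {5,6,7,8,9,10}:12
  |U|=7: {2,4,5,7,8,9,10}:6  {3,4,5,7,8,9,10}:18  {3,5,6,7,8,9,10}:36  {4,5,6,7,8,9,10}:18
  |U|=8: {1,2,4,5,7,8,9,10}:6  {2,3,4,5,7,8,9,10}:24  {2,4,5,6,7,8,9,10}:24  {3,4,5,6,7,8,9,10}:72
  |U|=9: {0,1,2,4,5,7,8,9,10}:6  {1,2,3,4,5,7,8,9,10}:30  {1,2,4,5,6,7,8,9,10}:30  {2,3,4,5,6,7,8,9,10}:120
  start at 0(u): 180
  start at 3(q): 36
  start at 6(r): 36
sum over floor = 252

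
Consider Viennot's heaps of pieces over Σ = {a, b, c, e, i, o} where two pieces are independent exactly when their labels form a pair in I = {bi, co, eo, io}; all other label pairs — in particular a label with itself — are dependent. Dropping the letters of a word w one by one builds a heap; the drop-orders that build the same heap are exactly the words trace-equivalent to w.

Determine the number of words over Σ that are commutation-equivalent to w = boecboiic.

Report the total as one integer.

34

drop 0:b onto floor
drop 1:o onto {0:b}
drop 2:e onto {0:b}
drop 3:c onto {2:e}
drop 4:b onto {1:o, 3:c}
drop 5:o onto {4:b}
drop 6:i onto {3:c}
drop 7:i onto {6:i}
drop 8:c onto {4:b, 7:i}
ground layer = {0:b}
drop-orders for the pieces not yet dropped (sum over which currently-grounded one goes next):
  1 to go: {5} 1  {8} 1
  2 to go: {5,8} 2  {7,8} 1
  3 to go: {4,5,8} 2  {5,7,8} 3  {6,7,8} 1
  4 to go: {1,4,5,8} 2  {4,5,7,8} 5  {5,6,7,8} 4
  5 to go: {1,4,5,7,8} 7  {4,5,6,7,8} 9
  6 to go: {1,4,5,6,7,8} 16  {3,4,5,6,7,8} 9
  7 to go: {1,3,4,5,6,7,8} 25  {2,3,4,5,6,7,8} 9
  if 0:b drops first: 34 orders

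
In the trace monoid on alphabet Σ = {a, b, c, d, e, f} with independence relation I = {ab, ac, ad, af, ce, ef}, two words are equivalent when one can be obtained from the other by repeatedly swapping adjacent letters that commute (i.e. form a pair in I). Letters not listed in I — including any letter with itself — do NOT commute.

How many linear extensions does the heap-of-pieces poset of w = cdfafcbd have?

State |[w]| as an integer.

#0=c has no predecessor
#1=d depends on [0:c]
#2=f depends on [1:d]
#3=a has no predecessor
#4=f depends on [2:f]
#5=c depends on [4:f]
#6=b depends on [5:c]
#7=d depends on [6:b]
sources: [0:c, 3:a]
N(rest) = Σ N(rest − s) over sources s of rest; N(one piece) = 1:
  size 1 → [3]=1  [7]=1
  size 2 → [3,7]=2  [6,7]=1
  size 3 → [3,6,7]=3  [5,6,7]=1
  size 4 → [3,5,6,7]=4  [4,5,6,7]=1
  size 5 → [2,4,5,6,7]=1  [3,4,5,6,7]=5
  size 6 → [1,2,4,5,6,7]=1  [2,3,4,5,6,7]=6
  first=0(c) contributes 7
  first=3(a) contributes 1
|[w]| = 8

8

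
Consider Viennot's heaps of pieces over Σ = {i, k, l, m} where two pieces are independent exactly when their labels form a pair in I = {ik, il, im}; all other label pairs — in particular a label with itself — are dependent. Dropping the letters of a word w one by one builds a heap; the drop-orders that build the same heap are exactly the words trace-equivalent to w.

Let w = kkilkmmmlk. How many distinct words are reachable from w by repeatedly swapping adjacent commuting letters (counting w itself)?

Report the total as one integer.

#0=k has no predecessor
#1=k depends on [0:k]
#2=i has no predecessor
#3=l depends on [1:k]
#4=k depends on [3:l]
#5=m depends on [4:k]
#6=m depends on [5:m]
#7=m depends on [6:m]
#8=l depends on [7:m]
#9=k depends on [8:l]
sources: [0:k, 2:i]
N(rest) = Σ N(rest − s) over sources s of rest; N(one piece) = 1:
  size 1 → [2]=1  [9]=1
  size 2 → [2,9]=2  [8,9]=1
  size 3 → [2,8,9]=3  [7,8,9]=1
  size 4 → [2,7,8,9]=4  [6,7,8,9]=1
  size 5 → [2,6,7,8,9]=5  [5,6,7,8,9]=1
  size 6 → [2,5,6,7,8,9]=6  [4,5,6,7,8,9]=1
  size 7 → [2,4,5,6,7,8,9]=7  [3,4,5,6,7,8,9]=1
  size 8 → [1,3,4,5,6,7,8,9]=1  [2,3,4,5,6,7,8,9]=8
  first=0(k) contributes 9
  first=2(i) contributes 1
|[w]| = 10

10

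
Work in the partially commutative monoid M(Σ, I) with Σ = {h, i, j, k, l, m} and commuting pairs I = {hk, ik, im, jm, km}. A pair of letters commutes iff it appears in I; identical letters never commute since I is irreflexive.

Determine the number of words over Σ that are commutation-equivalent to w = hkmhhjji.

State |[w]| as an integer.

drop 0:h onto floor
drop 1:k onto floor
drop 2:m onto {0:h}
drop 3:h onto {2:m}
drop 4:h onto {3:h}
drop 5:j onto {1:k, 4:h}
drop 6:j onto {5:j}
drop 7:i onto {6:j}
ground layer = {0:h, 1:k}
drop-orders for the pieces not yet dropped (sum over which currently-grounded one goes next):
  1 to go: {7} 1
  2 to go: {6,7} 1
  3 to go: {5,6,7} 1
  4 to go: {1,5,6,7} 1  {4,5,6,7} 1
  5 to go: {1,4,5,6,7} 2  {3,4,5,6,7} 1
  6 to go: {1,3,4,5,6,7} 3  {2,3,4,5,6,7} 1
  if 0:h drops first: 4 orders
  if 1:k drops first: 1 orders
heap linearizations: 5

5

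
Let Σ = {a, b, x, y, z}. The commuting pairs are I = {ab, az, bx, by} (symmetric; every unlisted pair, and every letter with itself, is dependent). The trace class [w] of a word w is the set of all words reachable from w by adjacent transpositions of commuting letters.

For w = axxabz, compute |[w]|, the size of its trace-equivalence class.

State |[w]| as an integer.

9

piece 0:a — minimal
piece 1:x rests on {0:a}
piece 2:x rests on {1:x}
piece 3:a rests on {2:x}
piece 4:b — minimal
piece 5:z rests on {2:x, 4:b}
minimal pieces: {0:a, 4:b}
ways to finish when only these pieces remain (= sum over removing one remaining piece with nothing left below it):
  1 left: {3}→1  {5}→1
  2 left: {3,5}→2  {4,5}→1
  3 left: {2,3,5}→2  {3,4,5}→3
  4 left: {1,2,3,5}→2  {2,3,4,5}→5
  placing 0:a first → 7 extensions
  placing 4:b first → 2 extensions
total linear extensions = 9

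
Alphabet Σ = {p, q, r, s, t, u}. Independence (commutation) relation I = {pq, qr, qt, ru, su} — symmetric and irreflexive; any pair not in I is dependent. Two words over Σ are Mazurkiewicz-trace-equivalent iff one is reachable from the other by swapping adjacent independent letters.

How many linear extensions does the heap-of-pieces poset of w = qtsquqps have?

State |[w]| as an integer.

piece 0:q — minimal
piece 1:t — minimal
piece 2:s rests on {0:q, 1:t}
piece 3:q rests on {2:s}
piece 4:u rests on {3:q}
piece 5:q rests on {4:u}
piece 6:p rests on {4:u}
piece 7:s rests on {5:q, 6:p}
minimal pieces: {0:q, 1:t}
ways to finish when only these pieces remain (= sum over removing one remaining piece with nothing left below it):
  1 left: {7}→1
  2 left: {5,7}→1  {6,7}→1
  3 left: {5,6,7}→2
  4 left: {4,5,6,7}→2
  5 left: {3,4,5,6,7}→2
  6 left: {2,3,4,5,6,7}→2
  placing 0:q first → 2 extensions
  placing 1:t first → 2 extensions
total linear extensions = 4

4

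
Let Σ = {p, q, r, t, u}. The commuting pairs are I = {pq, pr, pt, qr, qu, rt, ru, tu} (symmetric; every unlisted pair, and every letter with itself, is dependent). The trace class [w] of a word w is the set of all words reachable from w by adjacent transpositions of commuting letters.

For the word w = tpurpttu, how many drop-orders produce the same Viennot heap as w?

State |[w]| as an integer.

280

drop 0:t onto floor
drop 1:p onto floor
drop 2:u onto {1:p}
drop 3:r onto floor
drop 4:p onto {2:u}
drop 5:t onto {0:t}
drop 6:t onto {5:t}
drop 7:u onto {4:p}
ground layer = {0:t, 1:p, 3:r}
drop-orders for the pieces not yet dropped (sum over which currently-grounded one goes next):
  1 to go: {3} 1  {6} 1  {7} 1
  2 to go: {3,6} 2  {3,7} 2  {4,7} 1  {5,6} 1  {6,7} 2
  3 to go: {0,5,6} 1  {2,4,7} 1  {3,4,7} 3  {3,5,6} 3  {3,6,7} 6  {4,6,7} 3  {5,6,7} 3
  4 to go: {0,3,5,6} 4  {0,5,6,7} 4  {1,2,4,7} 1  {2,3,4,7} 4  {2,4,6,7} 4  {3,4,6,7} 12  {3,5,6,7} 12  {4,5,6,7} 6
  5 to go: {0,3,5,6,7} 20  {0,4,5,6,7} 10  {1,2,3,4,7} 5  {1,2,4,6,7} 5  {2,3,4,6,7} 20  {2,4,5,6,7} 10  {3,4,5,6,7} 30
  6 to go: {0,2,4,5,6,7} 20  {0,3,4,5,6,7} 60  {1,2,3,4,6,7} 30  {1,2,4,5,6,7} 15  {2,3,4,5,6,7} 60
  if 0:t drops first: 105 orders
  if 1:p drops first: 140 orders
  if 3:r drops first: 35 orders
heap linearizations: 280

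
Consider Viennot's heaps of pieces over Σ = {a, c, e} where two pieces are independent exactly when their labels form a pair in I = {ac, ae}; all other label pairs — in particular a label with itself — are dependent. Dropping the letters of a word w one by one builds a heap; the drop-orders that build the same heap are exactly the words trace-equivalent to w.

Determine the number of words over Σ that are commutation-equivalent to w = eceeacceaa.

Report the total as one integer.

drop 0:e onto floor
drop 1:c onto {0:e}
drop 2:e onto {1:c}
drop 3:e onto {2:e}
drop 4:a onto floor
drop 5:c onto {3:e}
drop 6:c onto {5:c}
drop 7:e onto {6:c}
drop 8:a onto {4:a}
drop 9:a onto {8:a}
ground layer = {0:e, 4:a}
drop-orders for the pieces not yet dropped (sum over which currently-grounded one goes next):
  1 to go: {7} 1  {9} 1
  2 to go: {6,7} 1  {7,9} 2  {8,9} 1
  3 to go: {4,8,9} 1  {5,6,7} 1  {6,7,9} 3  {7,8,9} 3
  4 to go: {3,5,6,7} 1  {4,7,8,9} 4  {5,6,7,9} 4  {6,7,8,9} 6
  5 to go: {2,3,5,6,7} 1  {3,5,6,7,9} 5  {4,6,7,8,9} 10  {5,6,7,8,9} 10
  6 to go: {1,2,3,5,6,7} 1  {2,3,5,6,7,9} 6  {3,5,6,7,8,9} 15  {4,5,6,7,8,9} 20
  7 to go: {0,1,2,3,5,6,7} 1  {1,2,3,5,6,7,9} 7  {2,3,5,6,7,8,9} 21  {3,4,5,6,7,8,9} 35
  8 to go: {0,1,2,3,5,6,7,9} 8  {1,2,3,5,6,7,8,9} 28  {2,3,4,5,6,7,8,9} 56
  if 0:e drops first: 84 orders
  if 4:a drops first: 36 orders
heap linearizations: 120

120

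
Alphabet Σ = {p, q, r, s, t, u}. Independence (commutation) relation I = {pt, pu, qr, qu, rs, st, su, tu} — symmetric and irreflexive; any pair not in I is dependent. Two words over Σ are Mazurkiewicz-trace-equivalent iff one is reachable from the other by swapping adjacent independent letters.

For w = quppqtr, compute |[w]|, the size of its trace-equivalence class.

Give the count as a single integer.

#0=q has no predecessor
#1=u has no predecessor
#2=p depends on [0:q]
#3=p depends on [2:p]
#4=q depends on [3:p]
#5=t depends on [4:q]
#6=r depends on [1:u, 5:t]
sources: [0:q, 1:u]
N(rest) = Σ N(rest − s) over sources s of rest; N(one piece) = 1:
  size 1 → [6]=1
  size 2 → [1,6]=1  [5,6]=1
  size 3 → [1,5,6]=2  [4,5,6]=1
  size 4 → [1,4,5,6]=3  [3,4,5,6]=1
  size 5 → [1,3,4,5,6]=4  [2,3,4,5,6]=1
  first=0(q) contributes 5
  first=1(u) contributes 1
|[w]| = 6

6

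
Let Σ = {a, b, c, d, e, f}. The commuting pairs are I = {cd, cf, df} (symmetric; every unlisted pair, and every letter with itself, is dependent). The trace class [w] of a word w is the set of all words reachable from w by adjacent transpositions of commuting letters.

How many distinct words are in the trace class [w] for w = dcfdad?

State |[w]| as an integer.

piece 0:d — minimal
piece 1:c — minimal
piece 2:f — minimal
piece 3:d rests on {0:d}
piece 4:a rests on {1:c, 2:f, 3:d}
piece 5:d rests on {4:a}
minimal pieces: {0:d, 1:c, 2:f}
ways to finish when only these pieces remain (= sum over removing one remaining piece with nothing left below it):
  1 left: {5}→1
  2 left: {4,5}→1
  3 left: {1,4,5}→1  {2,4,5}→1  {3,4,5}→1
  4 left: {0,3,4,5}→1  {1,2,4,5}→2  {1,3,4,5}→2  {2,3,4,5}→2
  placing 0:d first → 6 extensions
  placing 1:c first → 3 extensions
  placing 2:f first → 3 extensions
total linear extensions = 12

12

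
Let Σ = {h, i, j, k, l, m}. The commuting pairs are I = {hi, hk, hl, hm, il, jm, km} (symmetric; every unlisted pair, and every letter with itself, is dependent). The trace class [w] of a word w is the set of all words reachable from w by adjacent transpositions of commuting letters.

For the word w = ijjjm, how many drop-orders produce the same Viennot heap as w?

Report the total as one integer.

drop 0:i onto floor
drop 1:j onto {0:i}
drop 2:j onto {1:j}
drop 3:j onto {2:j}
drop 4:m onto {0:i}
ground layer = {0:i}
drop-orders for the pieces not yet dropped (sum over which currently-grounded one goes next):
  1 to go: {3} 1  {4} 1
  2 to go: {2,3} 1  {3,4} 2
  3 to go: {1,2,3} 1  {2,3,4} 3
  if 0:i drops first: 4 orders

4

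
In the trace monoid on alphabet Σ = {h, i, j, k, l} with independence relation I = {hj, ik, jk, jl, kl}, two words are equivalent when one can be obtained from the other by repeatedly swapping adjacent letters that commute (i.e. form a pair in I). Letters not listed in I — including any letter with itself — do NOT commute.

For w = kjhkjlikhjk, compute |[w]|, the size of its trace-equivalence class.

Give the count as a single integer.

0(k) covers ∅
1(j) covers ∅
2(h) covers 0:k
3(k) covers 2:h
4(j) covers 1:j
5(l) covers 2:h
6(i) covers 4:j, 5:l
7(k) covers 3:k
8(h) covers 6:i, 7:k
9(j) covers 6:i
10(k) covers 8:h
floor of heap: 0:k, 1:j
completions by unplaced set U, small U first (add the entries for U minus each lowest piece of U):
  |U|=1: {9}:1  {10}:1
  |U|=2: {8,10}:1  {9,10}:2
  |U|=3: {7,8,10}:1  {8,9,10}:3
  |U|=4: {3,7,8,10}:1  {6,8,9,10}:3  {7,8,9,10}:4
  |U|=5: {3,7,8,9,10}:5  {4,6,8,9,10}:3  {5,6,8,9,10}:3  {6,7,8,9,10}:7
  |U|=6: {1,4,6,8,9,10}:3  {3,6,7,8,9,10}:12  {4,5,6,8,9,10}:6  {4,6,7,8,9,10}:10  {5,6,7,8,9,10}:10
  |U|=7: {1,4,5,6,8,9,10}:9  {1,4,6,7,8,9,10}:13  {3,4,6,7,8,9,10}:22  {3,5,6,7,8,9,10}:22  {4,5,6,7,8,9,10}:26
  |U|=8: {1,3,4,6,7,8,9,10}:35  {1,4,5,6,7,8,9,10}:48  {2,3,5,6,7,8,9,10}:22  {3,4,5,6,7,8,9,10}:70
  |U|=9: {0,2,3,5,6,7,8,9,10}:22  {1,3,4,5,6,7,8,9,10}:153  {2,3,4,5,6,7,8,9,10}:92
  start at 0(k): 245
  start at 1(j): 114
sum over floor = 359

359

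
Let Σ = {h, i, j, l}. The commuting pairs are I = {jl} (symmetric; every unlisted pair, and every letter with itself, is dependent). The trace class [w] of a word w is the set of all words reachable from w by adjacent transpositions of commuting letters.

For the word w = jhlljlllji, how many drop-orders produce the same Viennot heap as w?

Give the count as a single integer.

#0=j has no predecessor
#1=h depends on [0:j]
#2=l depends on [1:h]
#3=l depends on [2:l]
#4=j depends on [1:h]
#5=l depends on [3:l]
#6=l depends on [5:l]
#7=l depends on [6:l]
#8=j depends on [4:j]
#9=i depends on [7:l, 8:j]
sources: [0:j]
N(rest) = Σ N(rest − s) over sources s of rest; N(one piece) = 1:
  size 1 → [9]=1
  size 2 → [7,9]=1  [8,9]=1
  size 3 → [4,8,9]=1  [6,7,9]=1  [7,8,9]=2
  size 4 → [4,7,8,9]=3  [5,6,7,9]=1  [6,7,8,9]=3
  size 5 → [3,5,6,7,9]=1  [4,6,7,8,9]=6  [5,6,7,8,9]=4
  size 6 → [2,3,5,6,7,9]=1  [3,5,6,7,8,9]=5  [4,5,6,7,8,9]=10
  size 7 → [2,3,5,6,7,8,9]=6  [3,4,5,6,7,8,9]=15
  size 8 → [2,3,4,5,6,7,8,9]=21
  first=0(j) contributes 21

21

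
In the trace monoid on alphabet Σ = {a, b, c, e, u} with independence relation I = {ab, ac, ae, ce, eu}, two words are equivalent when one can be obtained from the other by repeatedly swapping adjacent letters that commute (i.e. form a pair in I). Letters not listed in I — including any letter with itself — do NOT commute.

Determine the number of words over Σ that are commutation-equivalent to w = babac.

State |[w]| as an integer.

10

drop 0:b onto floor
drop 1:a onto floor
drop 2:b onto {0:b}
drop 3:a onto {1:a}
drop 4:c onto {2:b}
ground layer = {0:b, 1:a}
drop-orders for the pieces not yet dropped (sum over which currently-grounded one goes next):
  1 to go: {3} 1  {4} 1
  2 to go: {1,3} 1  {2,4} 1  {3,4} 2
  3 to go: {0,2,4} 1  {1,3,4} 3  {2,3,4} 3
  if 0:b drops first: 6 orders
  if 1:a drops first: 4 orders
heap linearizations: 10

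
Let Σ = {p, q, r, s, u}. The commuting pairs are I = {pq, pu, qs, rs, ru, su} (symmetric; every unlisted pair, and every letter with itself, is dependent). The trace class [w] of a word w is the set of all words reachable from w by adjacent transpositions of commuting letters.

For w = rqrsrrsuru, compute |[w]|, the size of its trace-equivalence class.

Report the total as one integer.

675

0(r) covers ∅
1(q) covers 0:r
2(r) covers 1:q
3(s) covers ∅
4(r) covers 2:r
5(r) covers 4:r
6(s) covers 3:s
7(u) covers 1:q
8(r) covers 5:r
9(u) covers 7:u
floor of heap: 0:r, 3:s
completions by unplaced set U, small U first (add the entries for U minus each lowest piece of U):
  |U|=1: {6}:1  {8}:1  {9}:1
  |U|=2: {3,6}:1  {5,8}:1  {6,8}:2  {6,9}:2  {7,9}:1  {8,9}:2
  |U|=3: {3,6,8}:3  {3,6,9}:3  {4,5,8}:1  {5,6,8}:3  {5,8,9}:3  {6,7,9}:3  {6,8,9}:6  {7,8,9}:3
  |U|=4: {2,4,5,8}:1  {3,5,6,8}:6  {3,6,7,9}:6  {3,6,8,9}:12  {4,5,6,8}:4  {4,5,8,9}:4  {5,6,8,9}:12  {5,7,8,9}:6  {6,7,8,9}:12
  |U|=5: {2,4,5,6,8}:5  {2,4,5,8,9}:5  {3,4,5,6,8}:10  {3,5,6,8,9}:30  {3,6,7,8,9}:30  {4,5,6,8,9}:20  {4,5,7,8,9}:10  {5,6,7,8,9}:30
  |U|=6: {2,3,4,5,6,8}:15  {2,4,5,6,8,9}:30  {2,4,5,7,8,9}:15  {3,4,5,6,8,9}:60  {3,5,6,7,8,9}:90  {4,5,6,7,8,9}:60
  |U|=7: {1,2,4,5,7,8,9}:15  {2,3,4,5,6,8,9}:105  {2,4,5,6,7,8,9}:105  {3,4,5,6,7,8,9}:210
  |U|=8: {0,1,2,4,5,7,8,9}:15  {1,2,4,5,6,7,8,9}:120  {2,3,4,5,6,7,8,9}:420
  start at 0(r): 540
  start at 3(s): 135
sum over floor = 675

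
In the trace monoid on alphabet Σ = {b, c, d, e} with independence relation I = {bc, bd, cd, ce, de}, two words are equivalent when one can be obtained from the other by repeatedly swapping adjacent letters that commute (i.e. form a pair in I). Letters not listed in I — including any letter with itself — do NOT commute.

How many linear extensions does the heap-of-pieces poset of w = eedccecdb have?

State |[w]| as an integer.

1260

#0=e has no predecessor
#1=e depends on [0:e]
#2=d has no predecessor
#3=c has no predecessor
#4=c depends on [3:c]
#5=e depends on [1:e]
#6=c depends on [4:c]
#7=d depends on [2:d]
#8=b depends on [5:e]
sources: [0:e, 2:d, 3:c]
N(rest) = Σ N(rest − s) over sources s of rest; N(one piece) = 1:
  size 1 → [6]=1  [7]=1  [8]=1
  size 2 → [2,7]=1  [4,6]=1  [5,8]=1  [6,7]=2  [6,8]=2  [7,8]=2
  size 3 → [1,5,8]=1  [2,6,7]=3  [2,7,8]=3  [3,4,6]=1  [4,6,7]=3  [4,6,8]=3  [5,6,8]=3  [5,7,8]=3  [6,7,8]=6
  size 4 → [0,1,5,8]=1  [1,5,6,8]=4  [1,5,7,8]=4  [2,4,6,7]=6  [2,5,7,8]=6  [2,6,7,8]=12  [3,4,6,7]=4  [3,4,6,8]=4  [4,5,6,8]=6  [4,6,7,8]=12  [5,6,7,8]=12
  size 5 → [0,1,5,6,8]=5  [0,1,5,7,8]=5  [1,2,5,7,8]=10  [1,4,5,6,8]=10  [1,5,6,7,8]=20  [2,3,4,6,7]=10  [2,4,6,7,8]=30  [2,5,6,7,8]=30  [3,4,5,6,8]=10  [3,4,6,7,8]=20  [4,5,6,7,8]=30
  size 6 → [0,1,2,5,7,8]=15  [0,1,4,5,6,8]=15  [0,1,5,6,7,8]=30  [1,2,5,6,7,8]=60  [1,3,4,5,6,8]=20  [1,4,5,6,7,8]=60  [2,3,4,6,7,8]=60  [2,4,5,6,7,8]=90  [3,4,5,6,7,8]=60
  size 7 → [0,1,2,5,6,7,8]=105  [0,1,3,4,5,6,8]=35  [0,1,4,5,6,7,8]=105  [1,2,4,5,6,7,8]=210  [1,3,4,5,6,7,8]=140  [2,3,4,5,6,7,8]=210
  first=0(e) contributes 560
  first=2(d) contributes 280
  first=3(c) contributes 420
|[w]| = 1260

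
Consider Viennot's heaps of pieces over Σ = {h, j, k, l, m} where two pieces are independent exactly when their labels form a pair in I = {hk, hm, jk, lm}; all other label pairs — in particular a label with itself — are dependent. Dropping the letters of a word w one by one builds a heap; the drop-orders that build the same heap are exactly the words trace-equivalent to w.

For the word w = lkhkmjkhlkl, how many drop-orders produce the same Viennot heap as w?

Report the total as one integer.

13

#0=l has no predecessor
#1=k depends on [0:l]
#2=h depends on [0:l]
#3=k depends on [1:k]
#4=m depends on [3:k]
#5=j depends on [2:h, 4:m]
#6=k depends on [4:m]
#7=h depends on [5:j]
#8=l depends on [6:k, 7:h]
#9=k depends on [8:l]
#10=l depends on [9:k]
sources: [0:l]
N(rest) = Σ N(rest − s) over sources s of rest; N(one piece) = 1:
  size 1 → [10]=1
  size 2 → [9,10]=1
  size 3 → [8,9,10]=1
  size 4 → [6,8,9,10]=1  [7,8,9,10]=1
  size 5 → [5,7,8,9,10]=1  [6,7,8,9,10]=2
  size 6 → [2,5,7,8,9,10]=1  [5,6,7,8,9,10]=3
  size 7 → [2,5,6,7,8,9,10]=4  [4,5,6,7,8,9,10]=3
  size 8 → [2,4,5,6,7,8,9,10]=7  [3,4,5,6,7,8,9,10]=3
  size 9 → [1,3,4,5,6,7,8,9,10]=3  [2,3,4,5,6,7,8,9,10]=10
  first=0(l) contributes 13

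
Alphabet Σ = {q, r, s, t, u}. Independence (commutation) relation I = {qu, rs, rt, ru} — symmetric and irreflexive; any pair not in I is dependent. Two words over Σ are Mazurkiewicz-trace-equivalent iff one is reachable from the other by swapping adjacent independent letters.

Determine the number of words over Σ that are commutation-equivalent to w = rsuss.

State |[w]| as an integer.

5

drop 0:r onto floor
drop 1:s onto floor
drop 2:u onto {1:s}
drop 3:s onto {2:u}
drop 4:s onto {3:s}
ground layer = {0:r, 1:s}
drop-orders for the pieces not yet dropped (sum over which currently-grounded one goes next):
  1 to go: {0} 1  {4} 1
  2 to go: {0,4} 2  {3,4} 1
  3 to go: {0,3,4} 3  {2,3,4} 1
  if 0:r drops first: 1 orders
  if 1:s drops first: 4 orders
heap linearizations: 5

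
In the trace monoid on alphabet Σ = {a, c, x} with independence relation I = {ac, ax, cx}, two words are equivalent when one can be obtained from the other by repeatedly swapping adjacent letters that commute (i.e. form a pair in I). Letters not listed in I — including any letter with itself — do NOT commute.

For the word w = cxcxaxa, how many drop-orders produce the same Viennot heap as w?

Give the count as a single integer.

210

drop 0:c onto floor
drop 1:x onto floor
drop 2:c onto {0:c}
drop 3:x onto {1:x}
drop 4:a onto floor
drop 5:x onto {3:x}
drop 6:a onto {4:a}
ground layer = {0:c, 1:x, 4:a}
drop-orders for the pieces not yet dropped (sum over which currently-grounded one goes next):
  1 to go: {2} 1  {5} 1  {6} 1
  2 to go: {0,2} 1  {2,5} 2  {2,6} 2  {3,5} 1  {4,6} 1  {5,6} 2
  3 to go: {0,2,5} 3  {0,2,6} 3  {1,3,5} 1  {2,3,5} 3  {2,4,6} 3  {2,5,6} 6  {3,5,6} 3  {4,5,6} 3
  4 to go: {0,2,3,5} 6  {0,2,4,6} 6  {0,2,5,6} 12  {1,2,3,5} 4  {1,3,5,6} 4  {2,3,5,6} 12  {2,4,5,6} 12  {3,4,5,6} 6
  5 to go: {0,1,2,3,5} 10  {0,2,3,5,6} 30  {0,2,4,5,6} 30  {1,2,3,5,6} 20  {1,3,4,5,6} 10  {2,3,4,5,6} 30
  if 0:c drops first: 60 orders
  if 1:x drops first: 90 orders
  if 4:a drops first: 60 orders
heap linearizations: 210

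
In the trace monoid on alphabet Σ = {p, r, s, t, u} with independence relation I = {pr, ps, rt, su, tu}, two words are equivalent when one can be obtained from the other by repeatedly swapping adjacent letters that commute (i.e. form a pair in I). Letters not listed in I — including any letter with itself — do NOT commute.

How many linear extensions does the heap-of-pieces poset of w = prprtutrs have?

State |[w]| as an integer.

0(p) covers ∅
1(r) covers ∅
2(p) covers 0:p
3(r) covers 1:r
4(t) covers 2:p
5(u) covers 2:p, 3:r
6(t) covers 4:t
7(r) covers 5:u
8(s) covers 6:t, 7:r
floor of heap: 0:p, 1:r
completions by unplaced set U, small U first (add the entries for U minus each lowest piece of U):
  |U|=1: {8}:1
  |U|=2: {6,8}:1  {7,8}:1
  |U|=3: {4,6,8}:1  {5,7,8}:1  {6,7,8}:2
  |U|=4: {3,5,7,8}:1  {4,6,7,8}:3  {5,6,7,8}:3
  |U|=5: {1,3,5,7,8}:1  {3,5,6,7,8}:4  {4,5,6,7,8}:6
  |U|=6: {1,3,5,6,7,8}:5  {2,4,5,6,7,8}:6  {3,4,5,6,7,8}:10
  |U|=7: {0,2,4,5,6,7,8}:6  {1,3,4,5,6,7,8}:15  {2,3,4,5,6,7,8}:16
  start at 0(p): 31
  start at 1(r): 22
sum over floor = 53

53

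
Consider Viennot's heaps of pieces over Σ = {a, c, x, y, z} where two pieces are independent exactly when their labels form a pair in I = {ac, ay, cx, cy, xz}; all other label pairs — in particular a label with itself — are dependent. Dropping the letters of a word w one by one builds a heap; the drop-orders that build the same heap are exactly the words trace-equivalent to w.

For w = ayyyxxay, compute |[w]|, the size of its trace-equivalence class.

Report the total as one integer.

8

0(a) covers ∅
1(y) covers ∅
2(y) covers 1:y
3(y) covers 2:y
4(x) covers 0:a, 3:y
5(x) covers 4:x
6(a) covers 5:x
7(y) covers 5:x
floor of heap: 0:a, 1:y
completions by unplaced set U, small U first (add the entries for U minus each lowest piece of U):
  |U|=1: {6}:1  {7}:1
  |U|=2: {6,7}:2
  |U|=3: {5,6,7}:2
  |U|=4: {4,5,6,7}:2
  |U|=5: {0,4,5,6,7}:2  {3,4,5,6,7}:2
  |U|=6: {0,3,4,5,6,7}:4  {2,3,4,5,6,7}:2
  start at 0(a): 2
  start at 1(y): 6
sum over floor = 8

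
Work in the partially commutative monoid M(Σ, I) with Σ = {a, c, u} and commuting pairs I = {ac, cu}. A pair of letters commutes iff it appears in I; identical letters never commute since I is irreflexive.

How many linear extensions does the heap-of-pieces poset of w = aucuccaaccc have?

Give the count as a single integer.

piece 0:a — minimal
piece 1:u rests on {0:a}
piece 2:c — minimal
piece 3:u rests on {1:u}
piece 4:c rests on {2:c}
piece 5:c rests on {4:c}
piece 6:a rests on {3:u}
piece 7:a rests on {6:a}
piece 8:c rests on {5:c}
piece 9:c rests on {8:c}
piece 10:c rests on {9:c}
minimal pieces: {0:a, 2:c}
ways to finish when only these pieces remain (= sum over removing one remaining piece with nothing left below it):
  1 left: {7}→1  {10}→1
  2 left: {6,7}→1  {7,10}→2  {9,10}→1
  3 left: {3,6,7}→1  {6,7,10}→3  {7,9,10}→3  {8,9,10}→1
  4 left: {1,3,6,7}→1  {3,6,7,10}→4  {5,8,9,10}→1  {6,7,9,10}→6  {7,8,9,10}→4
  5 left: {0,1,3,6,7}→1  {1,3,6,7,10}→5  {3,6,7,9,10}→10  {4,5,8,9,10}→1  {5,7,8,9,10}→5  {6,7,8,9,10}→10
  6 left: {0,1,3,6,7,10}→6  {1,3,6,7,9,10}→15  {2,4,5,8,9,10}→1  {3,6,7,8,9,10}→20  {4,5,7,8,9,10}→6  {5,6,7,8,9,10}→15
  7 left: {0,1,3,6,7,9,10}→21  {1,3,6,7,8,9,10}→35  {2,4,5,7,8,9,10}→7  {3,5,6,7,8,9,10}→35  {4,5,6,7,8,9,10}→21
  8 left: {0,1,3,6,7,8,9,10}→56  {1,3,5,6,7,8,9,10}→70  {2,4,5,6,7,8,9,10}→28  {3,4,5,6,7,8,9,10}→56
  9 left: {0,1,3,5,6,7,8,9,10}→126  {1,3,4,5,6,7,8,9,10}→126  {2,3,4,5,6,7,8,9,10}→84
  placing 0:a first → 210 extensions
  placing 2:c first → 252 extensions
total linear extensions = 462

462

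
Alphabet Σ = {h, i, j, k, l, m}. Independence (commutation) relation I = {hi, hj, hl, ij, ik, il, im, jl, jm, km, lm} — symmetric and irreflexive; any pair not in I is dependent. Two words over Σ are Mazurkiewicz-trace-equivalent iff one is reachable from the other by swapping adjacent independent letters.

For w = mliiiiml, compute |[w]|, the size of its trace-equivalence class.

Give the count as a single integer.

0(m) covers ∅
1(l) covers ∅
2(i) covers ∅
3(i) covers 2:i
4(i) covers 3:i
5(i) covers 4:i
6(m) covers 0:m
7(l) covers 1:l
floor of heap: 0:m, 1:l, 2:i
completions by unplaced set U, small U first (add the entries for U minus each lowest piece of U):
  |U|=1: {5}:1  {6}:1  {7}:1
  |U|=2: {0,6}:1  {1,7}:1  {4,5}:1  {5,6}:2  {5,7}:2  {6,7}:2
  |U|=3: {0,5,6}:3  {0,6,7}:3  {1,5,7}:3  {1,6,7}:3  {3,4,5}:1  {4,5,6}:3  {4,5,7}:3  {5,6,7}:6
  |U|=4: {0,1,6,7}:6  {0,4,5,6}:6  {0,5,6,7}:12  {1,4,5,7}:6  {1,5,6,7}:12  {2,3,4,5}:1  {3,4,5,6}:4  {3,4,5,7}:4  {4,5,6,7}:12
  |U|=5: {0,1,5,6,7}:30  {0,3,4,5,6}:10  {0,4,5,6,7}:30  {1,3,4,5,7}:10  {1,4,5,6,7}:30  {2,3,4,5,6}:5  {2,3,4,5,7}:5  {3,4,5,6,7}:20
  |U|=6: {0,1,4,5,6,7}:90  {0,2,3,4,5,6}:15  {0,3,4,5,6,7}:60  {1,2,3,4,5,7}:15  {1,3,4,5,6,7}:60  {2,3,4,5,6,7}:30
  start at 0(m): 105
  start at 1(l): 105
  start at 2(i): 210
sum over floor = 420

420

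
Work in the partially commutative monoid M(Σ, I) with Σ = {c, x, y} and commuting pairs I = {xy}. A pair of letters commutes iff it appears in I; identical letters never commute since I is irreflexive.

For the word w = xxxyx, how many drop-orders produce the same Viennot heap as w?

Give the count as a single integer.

piece 0:x — minimal
piece 1:x rests on {0:x}
piece 2:x rests on {1:x}
piece 3:y — minimal
piece 4:x rests on {2:x}
minimal pieces: {0:x, 3:y}
ways to finish when only these pieces remain (= sum over removing one remaining piece with nothing left below it):
  1 left: {3}→1  {4}→1
  2 left: {2,4}→1  {3,4}→2
  3 left: {1,2,4}→1  {2,3,4}→3
  placing 0:x first → 4 extensions
  placing 3:y first → 1 extensions
total linear extensions = 5

5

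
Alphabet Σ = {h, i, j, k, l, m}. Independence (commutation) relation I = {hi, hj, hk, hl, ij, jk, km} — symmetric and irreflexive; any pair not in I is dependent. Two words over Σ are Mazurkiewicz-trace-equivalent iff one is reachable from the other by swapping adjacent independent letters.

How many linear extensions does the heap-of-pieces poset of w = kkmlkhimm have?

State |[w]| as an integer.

#0=k has no predecessor
#1=k depends on [0:k]
#2=m has no predecessor
#3=l depends on [1:k, 2:m]
#4=k depends on [3:l]
#5=h depends on [2:m]
#6=i depends on [4:k]
#7=m depends on [5:h, 6:i]
#8=m depends on [7:m]
sources: [0:k, 2:m]
N(rest) = Σ N(rest − s) over sources s of rest; N(one piece) = 1:
  size 1 → [8]=1
  size 2 → [7,8]=1
  size 3 → [5,7,8]=1  [6,7,8]=1
  size 4 → [4,6,7,8]=1  [5,6,7,8]=2
  size 5 → [3,4,6,7,8]=1  [4,5,6,7,8]=3
  size 6 → [1,3,4,6,7,8]=1  [3,4,5,6,7,8]=4
  size 7 → [0,1,3,4,6,7,8]=1  [1,3,4,5,6,7,8]=5  [2,3,4,5,6,7,8]=4
  first=0(k) contributes 9
  first=2(m) contributes 6
|[w]| = 15

15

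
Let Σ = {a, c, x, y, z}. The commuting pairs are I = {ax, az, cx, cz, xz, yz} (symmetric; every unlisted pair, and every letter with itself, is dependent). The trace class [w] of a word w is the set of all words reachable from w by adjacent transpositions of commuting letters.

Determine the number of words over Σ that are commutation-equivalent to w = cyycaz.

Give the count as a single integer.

0(c) covers ∅
1(y) covers 0:c
2(y) covers 1:y
3(c) covers 2:y
4(a) covers 3:c
5(z) covers ∅
floor of heap: 0:c, 5:z
completions by unplaced set U, small U first (add the entries for U minus each lowest piece of U):
  |U|=1: {4}:1  {5}:1
  |U|=2: {3,4}:1  {4,5}:2
  |U|=3: {2,3,4}:1  {3,4,5}:3
  |U|=4: {1,2,3,4}:1  {2,3,4,5}:4
  start at 0(c): 5
  start at 5(z): 1
sum over floor = 6

6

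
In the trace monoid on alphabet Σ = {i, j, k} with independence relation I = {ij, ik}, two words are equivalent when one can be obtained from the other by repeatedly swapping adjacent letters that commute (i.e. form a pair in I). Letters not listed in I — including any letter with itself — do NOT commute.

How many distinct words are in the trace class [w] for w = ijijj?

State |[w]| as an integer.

10

#0=i has no predecessor
#1=j has no predecessor
#2=i depends on [0:i]
#3=j depends on [1:j]
#4=j depends on [3:j]
sources: [0:i, 1:j]
N(rest) = Σ N(rest − s) over sources s of rest; N(one piece) = 1:
  size 1 → [2]=1  [4]=1
  size 2 → [0,2]=1  [2,4]=2  [3,4]=1
  size 3 → [0,2,4]=3  [1,3,4]=1  [2,3,4]=3
  first=0(i) contributes 4
  first=1(j) contributes 6
|[w]| = 10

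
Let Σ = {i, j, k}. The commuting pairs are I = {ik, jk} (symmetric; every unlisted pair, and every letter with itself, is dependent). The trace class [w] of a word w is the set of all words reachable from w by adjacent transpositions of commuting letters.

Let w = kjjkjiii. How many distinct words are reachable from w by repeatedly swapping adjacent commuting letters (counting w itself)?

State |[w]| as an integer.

28

piece 0:k — minimal
piece 1:j — minimal
piece 2:j rests on {1:j}
piece 3:k rests on {0:k}
piece 4:j rests on {2:j}
piece 5:i rests on {4:j}
piece 6:i rests on {5:i}
piece 7:i rests on {6:i}
minimal pieces: {0:k, 1:j}
ways to finish when only these pieces remain (= sum over removing one remaining piece with nothing left below it):
  1 left: {3}→1  {7}→1
  2 left: {0,3}→1  {3,7}→2  {6,7}→1
  3 left: {0,3,7}→3  {3,6,7}→3  {5,6,7}→1
  4 left: {0,3,6,7}→6  {3,5,6,7}→4  {4,5,6,7}→1
  5 left: {0,3,5,6,7}→10  {2,4,5,6,7}→1  {3,4,5,6,7}→5
  6 left: {0,3,4,5,6,7}→15  {1,2,4,5,6,7}→1  {2,3,4,5,6,7}→6
  placing 0:k first → 7 extensions
  placing 1:j first → 21 extensions
total linear extensions = 28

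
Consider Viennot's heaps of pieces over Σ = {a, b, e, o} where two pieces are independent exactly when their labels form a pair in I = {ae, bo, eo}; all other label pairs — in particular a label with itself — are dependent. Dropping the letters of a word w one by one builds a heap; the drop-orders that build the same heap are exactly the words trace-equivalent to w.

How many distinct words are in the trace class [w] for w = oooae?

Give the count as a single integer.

drop 0:o onto floor
drop 1:o onto {0:o}
drop 2:o onto {1:o}
drop 3:a onto {2:o}
drop 4:e onto floor
ground layer = {0:o, 4:e}
drop-orders for the pieces not yet dropped (sum over which currently-grounded one goes next):
  1 to go: {3} 1  {4} 1
  2 to go: {2,3} 1  {3,4} 2
  3 to go: {1,2,3} 1  {2,3,4} 3
  if 0:o drops first: 4 orders
  if 4:e drops first: 1 orders
heap linearizations: 5

5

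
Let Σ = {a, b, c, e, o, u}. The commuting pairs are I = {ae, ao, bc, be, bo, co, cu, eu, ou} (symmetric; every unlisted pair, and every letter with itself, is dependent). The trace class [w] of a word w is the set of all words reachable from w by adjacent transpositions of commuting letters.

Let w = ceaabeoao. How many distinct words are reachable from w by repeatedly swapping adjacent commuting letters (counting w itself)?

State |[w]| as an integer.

0(c) covers ∅
1(e) covers 0:c
2(a) covers 0:c
3(a) covers 2:a
4(b) covers 3:a
5(e) covers 1:e
6(o) covers 5:e
7(a) covers 4:b
8(o) covers 6:o
floor of heap: 0:c
completions by unplaced set U, small U first (add the entries for U minus each lowest piece of U):
  |U|=1: {7}:1  {8}:1
  |U|=2: {4,7}:1  {6,8}:1  {7,8}:2
  |U|=3: {3,4,7}:1  {4,7,8}:3  {5,6,8}:1  {6,7,8}:3
  |U|=4: {1,5,6,8}:1  {2,3,4,7}:1  {3,4,7,8}:4  {4,6,7,8}:6  {5,6,7,8}:4
  |U|=5: {1,5,6,7,8}:5  {2,3,4,7,8}:5  {3,4,6,7,8}:10  {4,5,6,7,8}:10
  |U|=6: {1,4,5,6,7,8}:15  {2,3,4,6,7,8}:15  {3,4,5,6,7,8}:20
  |U|=7: {1,3,4,5,6,7,8}:35  {2,3,4,5,6,7,8}:35
  start at 0(c): 70

70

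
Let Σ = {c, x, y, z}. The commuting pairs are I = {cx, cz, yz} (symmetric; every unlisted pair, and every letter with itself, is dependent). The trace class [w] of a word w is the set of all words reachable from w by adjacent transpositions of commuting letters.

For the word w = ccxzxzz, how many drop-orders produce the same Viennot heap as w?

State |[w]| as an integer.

21

piece 0:c — minimal
piece 1:c rests on {0:c}
piece 2:x — minimal
piece 3:z rests on {2:x}
piece 4:x rests on {3:z}
piece 5:z rests on {4:x}
piece 6:z rests on {5:z}
minimal pieces: {0:c, 2:x}
ways to finish when only these pieces remain (= sum over removing one remaining piece with nothing left below it):
  1 left: {1}→1  {6}→1
  2 left: {0,1}→1  {1,6}→2  {5,6}→1
  3 left: {0,1,6}→3  {1,5,6}→3  {4,5,6}→1
  4 left: {0,1,5,6}→6  {1,4,5,6}→4  {3,4,5,6}→1
  5 left: {0,1,4,5,6}→10  {1,3,4,5,6}→5  {2,3,4,5,6}→1
  placing 0:c first → 6 extensions
  placing 2:x first → 15 extensions
total linear extensions = 21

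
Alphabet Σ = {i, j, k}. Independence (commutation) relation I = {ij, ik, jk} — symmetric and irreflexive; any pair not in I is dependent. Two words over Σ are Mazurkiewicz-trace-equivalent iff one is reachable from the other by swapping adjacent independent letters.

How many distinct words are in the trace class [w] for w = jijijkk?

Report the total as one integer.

210

piece 0:j — minimal
piece 1:i — minimal
piece 2:j rests on {0:j}
piece 3:i rests on {1:i}
piece 4:j rests on {2:j}
piece 5:k — minimal
piece 6:k rests on {5:k}
minimal pieces: {0:j, 1:i, 5:k}
ways to finish when only these pieces remain (= sum over removing one remaining piece with nothing left below it):
  1 left: {3}→1  {4}→1  {6}→1
  2 left: {1,3}→1  {2,4}→1  {3,4}→2  {3,6}→2  {4,6}→2  {5,6}→1
  3 left: {0,2,4}→1  {1,3,4}→3  {1,3,6}→3  {2,3,4}→3  {2,4,6}→3  {3,4,6}→6  {3,5,6}→3  {4,5,6}→3
  4 left: {0,2,3,4}→4  {0,2,4,6}→4  {1,2,3,4}→6  {1,3,4,6}→12  {1,3,5,6}→6  {2,3,4,6}→12  {2,4,5,6}→6  {3,4,5,6}→12
  5 left: {0,1,2,3,4}→10  {0,2,3,4,6}→20  {0,2,4,5,6}→10  {1,2,3,4,6}→30  {1,3,4,5,6}→30  {2,3,4,5,6}→30
  placing 0:j first → 90 extensions
  placing 1:i first → 60 extensions
  placing 5:k first → 60 extensions
total linear extensions = 210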